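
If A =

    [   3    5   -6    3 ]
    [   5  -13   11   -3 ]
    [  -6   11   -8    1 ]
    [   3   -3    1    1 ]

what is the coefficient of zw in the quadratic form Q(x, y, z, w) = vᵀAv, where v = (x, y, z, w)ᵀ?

The coefficient of zw is A[3,4] + A[4,3] = 2·1 = 2.

2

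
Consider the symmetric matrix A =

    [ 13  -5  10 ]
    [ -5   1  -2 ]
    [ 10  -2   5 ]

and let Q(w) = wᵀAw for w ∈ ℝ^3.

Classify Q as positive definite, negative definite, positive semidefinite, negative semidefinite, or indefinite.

Row-reducing A symmetrically gives the diagonal entries 13, -12/13, 1.
So there are 2 positive, 1 negative pivots.
Hence Q is indefinite.

indefinite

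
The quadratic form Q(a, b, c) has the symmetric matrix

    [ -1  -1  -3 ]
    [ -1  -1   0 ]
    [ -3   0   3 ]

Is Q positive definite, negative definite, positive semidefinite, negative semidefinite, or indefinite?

indefinite

A is congruent to a diagonal matrix with 1 positive, 2 negative and 0 zero entries, so Q is indefinite.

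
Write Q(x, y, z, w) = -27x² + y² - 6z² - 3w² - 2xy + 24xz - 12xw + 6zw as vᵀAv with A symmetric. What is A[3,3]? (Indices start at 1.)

The coefficient of z² in Q is -6, and that is exactly A[3,3].

-6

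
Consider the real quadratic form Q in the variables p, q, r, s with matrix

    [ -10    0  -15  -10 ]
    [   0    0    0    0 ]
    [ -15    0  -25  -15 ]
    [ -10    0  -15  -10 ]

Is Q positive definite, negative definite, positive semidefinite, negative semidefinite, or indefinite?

Applying the same elementary operations to the rows and columns of A produces a congruent diagonal matrix with entries -10, 0, -5/2, 0.
That gives 2 negative, 2 zero pivots.
Hence Q is negative semidefinite.

negative semidefinite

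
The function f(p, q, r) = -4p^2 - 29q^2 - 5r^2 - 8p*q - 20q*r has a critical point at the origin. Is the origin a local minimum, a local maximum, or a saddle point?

The Hessian at the origin is H = [[-8, -8, 0], [-8, -58, -20], [0, -20, -10]].
An LDLᵀ factorisation of H has diagonal entries -8, -50, -2.
Counting signs: 3 negative.
H is negative definite, so the origin is a strict local maximum.

local maximum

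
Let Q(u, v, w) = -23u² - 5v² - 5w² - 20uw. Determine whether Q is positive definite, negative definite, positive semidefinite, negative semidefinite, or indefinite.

negative definite

Write A = [[-23, 0, -10], [0, -5, 0], [-10, 0, -5]].
Applying the same elementary operations to the rows and columns of A produces a congruent diagonal matrix with entries -23, -5, -15/23.
So there are 3 negative pivots.
Hence Q is negative definite.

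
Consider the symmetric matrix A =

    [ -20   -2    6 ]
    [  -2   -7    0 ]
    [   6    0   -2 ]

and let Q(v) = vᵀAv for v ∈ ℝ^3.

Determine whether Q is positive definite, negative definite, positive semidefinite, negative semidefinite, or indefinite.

negative definite

Symmetric row and column elimination reduces A to a congruent diagonal form with pivots -20, -34/5, -5/34.
So there are 3 negative pivots.
Hence Q is negative definite.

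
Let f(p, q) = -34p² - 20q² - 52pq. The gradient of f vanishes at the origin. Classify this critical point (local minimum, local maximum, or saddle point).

local maximum

The Hessian at the origin is H = [[-68, -52], [-52, -40]].
det H = -68·-40 − (-52)² = 16 > 0 and H[1,1] = -68 < 0, so H is negative definite.
Therefore the origin is a local maximum.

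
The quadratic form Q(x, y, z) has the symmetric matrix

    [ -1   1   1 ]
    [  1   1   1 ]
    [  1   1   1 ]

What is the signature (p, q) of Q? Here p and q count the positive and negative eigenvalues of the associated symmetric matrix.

(1, 1)

Congruent diagonalization of A (simultaneous row and column reduction) yields pivots -1, 2, 0.
Counting signs: 1 positive, 1 negative, 1 zero.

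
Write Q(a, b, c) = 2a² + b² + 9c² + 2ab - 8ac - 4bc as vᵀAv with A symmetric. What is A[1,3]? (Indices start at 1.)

-4

The coefficient of a·c in Q is -8. For a symmetric A this equals A[1,3] + A[3,1] = 2·A[1,3].
So A[1,3] = -8/2 = -4.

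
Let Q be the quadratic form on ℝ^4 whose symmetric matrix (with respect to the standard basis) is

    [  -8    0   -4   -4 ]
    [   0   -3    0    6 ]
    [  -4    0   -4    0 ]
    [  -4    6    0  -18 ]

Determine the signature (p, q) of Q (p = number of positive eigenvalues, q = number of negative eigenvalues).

Row-reducing A symmetrically gives the diagonal entries -8, -3, -2, -2.
Counting signs: 4 negative.

(0, 4)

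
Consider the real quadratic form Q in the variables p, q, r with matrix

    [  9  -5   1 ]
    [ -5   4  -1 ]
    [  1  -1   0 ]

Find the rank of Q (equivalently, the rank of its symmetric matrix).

Congruent diagonalization of A (simultaneous row and column reduction) yields pivots 9, 11/9, -3/11.
So there are 2 positive, 1 negative pivots.
The rank is the number of nonzero pivots: 3.

3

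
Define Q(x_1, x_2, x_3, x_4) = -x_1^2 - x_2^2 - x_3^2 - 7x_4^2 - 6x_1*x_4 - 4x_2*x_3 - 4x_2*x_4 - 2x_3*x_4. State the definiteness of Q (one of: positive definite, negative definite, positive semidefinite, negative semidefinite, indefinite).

indefinite

The associated matrix is A = [[-1, 0, 0, -3], [0, -1, -2, -2], [0, -2, -1, -1], [-3, -2, -1, -7]].
Row-reducing A symmetrically gives the diagonal entries -1, -1, 3, 3.
Counting signs: 2 positive, 2 negative.
Hence Q is indefinite.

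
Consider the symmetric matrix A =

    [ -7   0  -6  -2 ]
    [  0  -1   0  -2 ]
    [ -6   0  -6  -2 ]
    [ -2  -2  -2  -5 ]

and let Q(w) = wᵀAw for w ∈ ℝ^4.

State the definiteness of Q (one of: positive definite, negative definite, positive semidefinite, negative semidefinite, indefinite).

Leading principal minors: Δ_1 = -7, Δ_2 = 7, Δ_3 = -6, Δ_4 = 2.
The signs alternate starting with Δ_1 < 0, so by Sylvester's criterion Q is negative definite.

negative definite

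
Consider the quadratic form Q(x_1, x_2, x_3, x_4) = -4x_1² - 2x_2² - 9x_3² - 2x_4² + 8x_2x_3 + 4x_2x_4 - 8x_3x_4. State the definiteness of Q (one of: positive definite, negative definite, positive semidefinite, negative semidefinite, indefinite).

negative semidefinite

Write A = [[-4, 0, 0, 0], [0, -2, 4, 2], [0, 4, -9, -4], [0, 2, -4, -2]].
Applying the same elementary operations to the rows and columns of A produces a congruent diagonal matrix with entries -4, -2, -1, 0.
Counting signs: 3 negative, 1 zero.
Hence Q is negative semidefinite.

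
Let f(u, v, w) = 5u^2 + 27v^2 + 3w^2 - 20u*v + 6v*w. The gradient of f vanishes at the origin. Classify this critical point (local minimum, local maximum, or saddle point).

The Hessian at the origin is H = [[10, -20, 0], [-20, 54, 6], [0, 6, 6]].
An LDLᵀ factorisation of H has diagonal entries 10, 14, 24/7.
Counting signs: 3 positive.
H is positive definite, so the origin is a strict local minimum.

local minimum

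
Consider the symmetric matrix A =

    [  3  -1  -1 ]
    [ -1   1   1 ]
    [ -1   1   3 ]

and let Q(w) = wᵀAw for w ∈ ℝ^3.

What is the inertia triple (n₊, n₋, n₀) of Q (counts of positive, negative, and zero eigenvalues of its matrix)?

An LDLᵀ factorisation of A has diagonal entries 3, 2/3, 2.
So there are 3 positive pivots.

(3, 0, 0)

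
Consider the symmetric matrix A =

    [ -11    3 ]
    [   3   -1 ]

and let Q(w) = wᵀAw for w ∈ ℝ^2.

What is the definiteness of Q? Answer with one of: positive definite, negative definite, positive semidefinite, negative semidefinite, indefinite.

negative definite

Leading principal minors: Δ_1 = -11, Δ_2 = 2.
The signs alternate starting with Δ_1 < 0, so by Sylvester's criterion Q is negative definite.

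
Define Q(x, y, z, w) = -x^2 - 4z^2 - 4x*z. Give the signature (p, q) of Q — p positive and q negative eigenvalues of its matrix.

(0, 1)

Write A = [[-1, 0, -2, 0], [0, 0, 0, 0], [-2, 0, -4, 0], [0, 0, 0, 0]].
Row-reducing A symmetrically gives the diagonal entries -1, 0, 0, 0.
So there are 1 negative, 3 zero pivots.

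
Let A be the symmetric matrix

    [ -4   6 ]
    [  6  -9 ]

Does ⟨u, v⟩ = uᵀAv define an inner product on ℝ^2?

Congruent diagonalization of A (simultaneous row and column reduction) yields pivots -4, 0.
Counting signs: 1 negative, 1 zero.
Hence Q is negative semidefinite.
⟨·,·⟩ is an inner product exactly when A is positive definite.

no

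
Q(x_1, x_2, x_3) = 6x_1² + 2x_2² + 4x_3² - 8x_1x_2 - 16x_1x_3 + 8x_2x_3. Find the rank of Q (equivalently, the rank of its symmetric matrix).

Write A = [[6, -4, -8], [-4, 2, 4], [-8, 4, 4]].
Congruent diagonalization of A (simultaneous row and column reduction) yields pivots 6, -2/3, -4.
Counting signs: 1 positive, 2 negative.
The rank is the number of nonzero pivots: 3.

3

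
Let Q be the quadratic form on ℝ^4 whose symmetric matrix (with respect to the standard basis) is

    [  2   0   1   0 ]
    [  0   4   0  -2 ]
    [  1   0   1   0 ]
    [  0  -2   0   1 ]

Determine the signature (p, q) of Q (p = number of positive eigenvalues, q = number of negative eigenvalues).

Row-reducing A symmetrically gives the diagonal entries 2, 4, 1/2, 0.
That gives 3 positive, 1 zero pivots.

(3, 0)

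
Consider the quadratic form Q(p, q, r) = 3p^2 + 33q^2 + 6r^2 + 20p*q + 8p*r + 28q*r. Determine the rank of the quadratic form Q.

3

Write A = [[3, 10, 4], [10, 33, 14], [4, 14, 6]].
Row-reducing A symmetrically gives the diagonal entries 3, -1/3, 2.
That gives 2 positive, 1 negative pivots.
The rank is the number of nonzero pivots: 3.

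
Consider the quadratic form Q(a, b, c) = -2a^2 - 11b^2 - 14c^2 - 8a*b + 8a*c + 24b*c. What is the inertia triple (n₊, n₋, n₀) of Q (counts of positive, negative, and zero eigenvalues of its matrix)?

The associated matrix is A = [[-2, -4, 4], [-4, -11, 12], [4, 12, -14]].
Applying the same elementary operations to the rows and columns of A produces a congruent diagonal matrix with entries -2, -3, -2/3.
That gives 3 negative pivots.

(0, 3, 0)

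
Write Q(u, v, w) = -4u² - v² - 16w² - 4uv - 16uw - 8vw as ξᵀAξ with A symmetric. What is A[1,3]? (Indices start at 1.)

The coefficient of u·w in Q is -16. For a symmetric A this equals A[1,3] + A[3,1] = 2·A[1,3].
So A[1,3] = -16/2 = -8.

-8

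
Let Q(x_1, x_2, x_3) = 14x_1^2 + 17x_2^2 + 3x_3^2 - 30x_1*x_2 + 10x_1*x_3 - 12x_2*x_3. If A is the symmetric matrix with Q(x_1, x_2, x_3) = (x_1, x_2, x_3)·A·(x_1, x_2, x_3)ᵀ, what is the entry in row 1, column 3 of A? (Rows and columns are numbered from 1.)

5

The coefficient of x_1·x_3 in Q is 10. For a symmetric A this equals A[1,3] + A[3,1] = 2·A[1,3].
So A[1,3] = 10/2 = 5.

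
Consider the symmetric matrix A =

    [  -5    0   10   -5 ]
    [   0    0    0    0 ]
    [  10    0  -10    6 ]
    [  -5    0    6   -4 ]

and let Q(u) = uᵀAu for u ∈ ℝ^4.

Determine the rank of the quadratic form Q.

Applying the same elementary operations to the rows and columns of A produces a congruent diagonal matrix with entries -5, 0, 10, -3/5.
So there are 1 positive, 2 negative, 1 zero pivots.
The rank is the number of nonzero pivots: 3.

3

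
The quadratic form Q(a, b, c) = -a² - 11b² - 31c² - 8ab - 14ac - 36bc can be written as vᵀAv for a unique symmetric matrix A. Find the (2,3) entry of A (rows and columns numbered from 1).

-18

The coefficient of b·c in Q is -36. For a symmetric A this equals A[2,3] + A[3,2] = 2·A[2,3].
So A[2,3] = -36/2 = -18.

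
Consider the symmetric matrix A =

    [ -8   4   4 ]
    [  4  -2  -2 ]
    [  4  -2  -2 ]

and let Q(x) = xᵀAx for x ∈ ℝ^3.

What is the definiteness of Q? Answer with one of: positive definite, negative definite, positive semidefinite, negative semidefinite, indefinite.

Congruent diagonalization of A (simultaneous row and column reduction) yields pivots -8, 0, 0.
That gives 1 negative, 2 zero pivots.
Hence Q is negative semidefinite.

negative semidefinite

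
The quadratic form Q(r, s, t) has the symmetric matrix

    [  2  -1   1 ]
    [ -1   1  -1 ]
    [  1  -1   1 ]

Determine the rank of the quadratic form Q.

Symmetric row and column elimination reduces A to a congruent diagonal form with pivots 2, 1/2, 0.
That gives 2 positive, 1 zero pivots.
The rank is the number of nonzero pivots: 2.

2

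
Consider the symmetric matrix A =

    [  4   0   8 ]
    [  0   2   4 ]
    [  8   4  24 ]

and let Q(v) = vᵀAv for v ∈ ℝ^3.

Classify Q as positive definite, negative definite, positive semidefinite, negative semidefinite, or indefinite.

Symmetric row and column elimination reduces A to a congruent diagonal form with pivots 4, 2, 0.
Counting signs: 2 positive, 1 zero.
Hence Q is positive semidefinite.

positive semidefinite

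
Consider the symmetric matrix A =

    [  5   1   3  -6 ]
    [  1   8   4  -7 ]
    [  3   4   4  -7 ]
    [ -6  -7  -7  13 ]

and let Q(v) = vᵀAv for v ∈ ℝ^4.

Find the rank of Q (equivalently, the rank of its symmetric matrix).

4

Congruent diagonalization of A (simultaneous row and column reduction) yields pivots 5, 39/5, 28/39, 3/7.
Counting signs: 4 positive.
The rank is the number of nonzero pivots: 4.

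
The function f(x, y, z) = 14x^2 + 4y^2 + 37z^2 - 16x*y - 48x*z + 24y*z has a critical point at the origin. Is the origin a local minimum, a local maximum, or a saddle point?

saddle point

The Hessian at the origin is H = [[28, -16, -48], [-16, 8, 24], [-48, 24, 74]].
Congruent diagonalization of H (simultaneous row and column reduction) yields pivots 28, -8/7, 2.
So there are 2 positive, 1 negative pivots.
H is indefinite, so the origin is a saddle point.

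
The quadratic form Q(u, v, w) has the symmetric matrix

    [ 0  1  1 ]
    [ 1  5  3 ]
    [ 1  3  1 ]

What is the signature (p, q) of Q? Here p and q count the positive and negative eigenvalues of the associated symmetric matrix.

(1, 1)

By Sylvester's law of inertia any congruent diagonalization of A has 1 positive, 1 negative and 1 zero entries.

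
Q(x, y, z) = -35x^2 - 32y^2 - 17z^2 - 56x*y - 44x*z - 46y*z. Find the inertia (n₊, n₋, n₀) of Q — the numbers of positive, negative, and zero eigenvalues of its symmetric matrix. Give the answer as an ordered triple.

The symmetric matrix is A = [[-35, -28, -22], [-28, -32, -23], [-22, -23, -17]].
Applying the same elementary operations to the rows and columns of A produces a congruent diagonal matrix with entries -35, -48/5, -15/112.
Counting signs: 3 negative.

(0, 3, 0)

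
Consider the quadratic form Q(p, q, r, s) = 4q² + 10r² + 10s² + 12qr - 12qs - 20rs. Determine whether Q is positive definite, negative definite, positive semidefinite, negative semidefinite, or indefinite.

The symmetric matrix is A = [[0, 0, 0, 0], [0, 4, 6, -6], [0, 6, 10, -10], [0, -6, -10, 10]].
Applying the same elementary operations to the rows and columns of A produces a congruent diagonal matrix with entries 0, 4, 1, 0.
Counting signs: 2 positive, 2 zero.
Hence Q is positive semidefinite.

positive semidefinite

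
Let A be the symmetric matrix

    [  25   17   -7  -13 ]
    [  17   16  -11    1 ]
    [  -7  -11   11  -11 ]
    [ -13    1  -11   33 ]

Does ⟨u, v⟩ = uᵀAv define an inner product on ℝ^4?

yes

Row-reducing A symmetrically gives the diagonal entries 25, 111/25, 10/37, 2.
That gives 4 positive pivots.
Hence Q is positive definite.
⟨·,·⟩ is an inner product exactly when A is positive definite.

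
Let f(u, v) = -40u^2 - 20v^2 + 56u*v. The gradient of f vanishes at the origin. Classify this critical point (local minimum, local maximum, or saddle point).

local maximum

The Hessian at the origin is H = [[-80, 56], [56, -40]].
det H = -80·-40 − (56)² = 64 > 0 and H[1,1] = -80 < 0, so H is negative definite.
Therefore the origin is a local maximum.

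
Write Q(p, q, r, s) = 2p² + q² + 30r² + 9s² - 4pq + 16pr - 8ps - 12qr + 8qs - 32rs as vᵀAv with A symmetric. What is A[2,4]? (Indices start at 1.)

The coefficient of q·s in Q is 8. For a symmetric A this equals A[2,4] + A[4,2] = 2·A[2,4].
So A[2,4] = 8/2 = 4.

4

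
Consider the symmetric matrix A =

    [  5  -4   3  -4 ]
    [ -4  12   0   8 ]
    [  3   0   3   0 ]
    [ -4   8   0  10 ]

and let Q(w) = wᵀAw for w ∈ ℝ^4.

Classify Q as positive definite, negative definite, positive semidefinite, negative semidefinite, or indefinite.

positive definite

Symmetric row and column elimination reduces A to a congruent diagonal form with pivots 5, 44/5, 6/11, 2.
That gives 4 positive pivots.
Hence Q is positive definite.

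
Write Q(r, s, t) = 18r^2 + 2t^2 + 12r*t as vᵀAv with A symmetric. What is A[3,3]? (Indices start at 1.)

2

The coefficient of t^2 in Q is 2, and that is exactly A[3,3].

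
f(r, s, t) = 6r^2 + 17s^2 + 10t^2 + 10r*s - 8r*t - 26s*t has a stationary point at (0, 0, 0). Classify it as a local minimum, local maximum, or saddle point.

local minimum

The Hessian at the origin is H = [[12, 10, -8], [10, 34, -26], [-8, -26, 20]].
Symmetric row and column elimination reduces H to a congruent diagonal form with pivots 12, 77/3, 8/77.
Counting signs: 3 positive.
H is positive definite, so the origin is a strict local minimum.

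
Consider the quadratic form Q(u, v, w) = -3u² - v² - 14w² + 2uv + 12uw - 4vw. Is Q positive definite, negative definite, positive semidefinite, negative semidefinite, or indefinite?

Write A = [[-3, 1, 6], [1, -1, -2], [6, -2, -14]].
Applying the same elementary operations to the rows and columns of A produces a congruent diagonal matrix with entries -3, -2/3, -2.
Counting signs: 3 negative.
Hence Q is negative definite.

negative definite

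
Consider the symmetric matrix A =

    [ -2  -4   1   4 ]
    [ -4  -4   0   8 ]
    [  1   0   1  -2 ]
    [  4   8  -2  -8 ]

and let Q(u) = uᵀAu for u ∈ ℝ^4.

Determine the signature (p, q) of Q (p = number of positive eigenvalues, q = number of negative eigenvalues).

Congruent diagonalization of A (simultaneous row and column reduction) yields pivots -2, 4, 1/2, 0.
That gives 2 positive, 1 negative, 1 zero pivots.

(2, 1)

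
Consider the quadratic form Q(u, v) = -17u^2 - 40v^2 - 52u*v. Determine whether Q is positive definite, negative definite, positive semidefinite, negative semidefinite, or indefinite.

negative definite

The symmetric matrix of Q is A = [[-17, -26], [-26, -40]].
Leading principal minors: Δ_1 = -17, Δ_2 = 4.
The signs alternate starting with Δ_1 < 0, so by Sylvester's criterion Q is negative definite.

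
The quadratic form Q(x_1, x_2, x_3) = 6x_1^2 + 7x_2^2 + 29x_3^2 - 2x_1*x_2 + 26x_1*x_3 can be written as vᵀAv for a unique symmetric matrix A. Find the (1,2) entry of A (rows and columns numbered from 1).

The coefficient of x_1·x_2 in Q is -2. For a symmetric A this equals A[1,2] + A[2,1] = 2·A[1,2].
So A[1,2] = -2/2 = -1.

-1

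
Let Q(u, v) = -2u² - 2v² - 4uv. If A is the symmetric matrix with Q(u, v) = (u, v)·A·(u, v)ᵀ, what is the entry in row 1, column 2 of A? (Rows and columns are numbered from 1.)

The coefficient of u·v in Q is -4. For a symmetric A this equals A[1,2] + A[2,1] = 2·A[1,2].
So A[1,2] = -4/2 = -2.

-2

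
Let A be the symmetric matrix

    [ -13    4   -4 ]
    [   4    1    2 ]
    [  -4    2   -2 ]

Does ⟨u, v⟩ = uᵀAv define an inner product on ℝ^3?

no

Applying the same elementary operations to the rows and columns of A produces a congruent diagonal matrix with entries -13, 29/13, -30/29.
That gives 1 positive, 2 negative pivots.
Hence Q is indefinite.
⟨·,·⟩ is an inner product exactly when A is positive definite.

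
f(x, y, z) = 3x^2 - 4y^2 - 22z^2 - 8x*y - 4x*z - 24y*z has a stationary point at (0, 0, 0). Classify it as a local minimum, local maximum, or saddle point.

The Hessian at the origin is H = [[6, -8, -4], [-8, -8, -24], [-4, -24, -44]].
An LDLᵀ factorisation of H has diagonal entries 6, -56/3, -4/7.
Counting signs: 1 positive, 2 negative.
H is indefinite, so the origin is a saddle point.

saddle point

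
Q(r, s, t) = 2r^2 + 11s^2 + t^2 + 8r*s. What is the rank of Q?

The symmetric matrix is A = [[2, 4, 0], [4, 11, 0], [0, 0, 1]].
Applying the same elementary operations to the rows and columns of A produces a congruent diagonal matrix with entries 2, 3, 1.
Counting signs: 3 positive.
The rank is the number of nonzero pivots: 3.

3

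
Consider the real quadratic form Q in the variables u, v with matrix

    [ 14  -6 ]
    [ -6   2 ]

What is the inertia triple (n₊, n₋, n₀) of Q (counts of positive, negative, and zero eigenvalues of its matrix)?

Symmetric row and column elimination reduces A to a congruent diagonal form with pivots 14, -4/7.
Counting signs: 1 positive, 1 negative.

(1, 1, 0)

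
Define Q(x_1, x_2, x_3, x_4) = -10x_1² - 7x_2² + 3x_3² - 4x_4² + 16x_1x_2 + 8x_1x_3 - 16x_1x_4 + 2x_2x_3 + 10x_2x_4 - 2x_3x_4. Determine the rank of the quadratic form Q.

4

The symmetric matrix is A = [[-10, 8, 4, -8], [8, -7, 1, 5], [4, 1, 3, -1], [-8, 5, -1, -4]].
Applying the same elementary operations to the rows and columns of A produces a congruent diagonal matrix with entries -10, -3/5, 34, -5/51.
Counting signs: 1 positive, 3 negative.
The rank is the number of nonzero pivots: 4.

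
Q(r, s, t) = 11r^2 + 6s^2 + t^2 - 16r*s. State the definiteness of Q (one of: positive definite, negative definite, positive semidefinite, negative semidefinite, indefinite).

The symmetric matrix of Q is A = [[11, -8, 0], [-8, 6, 0], [0, 0, 1]].
Leading principal minors: Δ_1 = 11, Δ_2 = 2, Δ_3 = 2.
All leading principal minors are positive, so by Sylvester's criterion Q is positive definite.

positive definite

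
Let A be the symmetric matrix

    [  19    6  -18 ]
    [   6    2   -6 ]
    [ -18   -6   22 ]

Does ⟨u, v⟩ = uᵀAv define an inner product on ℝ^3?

yes

Leading principal minors: Δ_1 = 19, Δ_2 = 2, Δ_3 = 8.
All leading principal minors are positive, so by Sylvester's criterion Q is positive definite.
⟨·,·⟩ is an inner product exactly when A is positive definite.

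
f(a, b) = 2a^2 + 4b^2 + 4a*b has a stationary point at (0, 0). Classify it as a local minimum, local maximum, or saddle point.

local minimum

The Hessian at the origin is H = [[4, 4], [4, 8]].
det H = 4·8 − (4)² = 16 > 0 and H[1,1] = 4 > 0, so H is positive definite.
Therefore the origin is a local minimum.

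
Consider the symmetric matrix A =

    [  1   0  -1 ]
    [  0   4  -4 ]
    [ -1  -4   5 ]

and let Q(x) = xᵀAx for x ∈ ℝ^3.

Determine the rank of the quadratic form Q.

Symmetric row and column elimination reduces A to a congruent diagonal form with pivots 1, 4, 0.
Counting signs: 2 positive, 1 zero.
The rank is the number of nonzero pivots: 2.

2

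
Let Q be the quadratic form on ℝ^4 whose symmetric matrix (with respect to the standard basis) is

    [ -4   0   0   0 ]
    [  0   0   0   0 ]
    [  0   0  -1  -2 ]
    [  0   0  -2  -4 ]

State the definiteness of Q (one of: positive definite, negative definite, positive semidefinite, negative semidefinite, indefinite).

Symmetric row and column elimination reduces A to a congruent diagonal form with pivots -4, 0, -1, 0.
So there are 2 negative, 2 zero pivots.
Hence Q is negative semidefinite.

negative semidefinite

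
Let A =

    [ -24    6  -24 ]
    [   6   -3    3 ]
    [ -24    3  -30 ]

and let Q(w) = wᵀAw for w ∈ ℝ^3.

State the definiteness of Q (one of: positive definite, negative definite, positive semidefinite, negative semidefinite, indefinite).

Congruent diagonalization of A (simultaneous row and column reduction) yields pivots -24, -3/2, 0.
So there are 2 negative, 1 zero pivots.
Hence Q is negative semidefinite.

negative semidefinite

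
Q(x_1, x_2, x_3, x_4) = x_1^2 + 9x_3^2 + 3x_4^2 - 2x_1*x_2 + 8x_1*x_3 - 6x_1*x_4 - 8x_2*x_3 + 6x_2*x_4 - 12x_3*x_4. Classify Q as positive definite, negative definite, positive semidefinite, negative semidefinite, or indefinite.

indefinite

The symmetric matrix is A = [[1, -1, 4, -3], [-1, 0, -4, 3], [4, -4, 9, -6], [-3, 3, -6, 3]].
An LDLᵀ factorisation of A has diagonal entries 1, -1, -7, -6/7.
So there are 1 positive, 3 negative pivots.
Hence Q is indefinite.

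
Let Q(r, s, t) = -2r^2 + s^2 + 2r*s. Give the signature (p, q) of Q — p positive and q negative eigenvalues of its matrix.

The symmetric matrix is A = [[-2, 1, 0], [1, 1, 0], [0, 0, 0]].
Symmetric row and column elimination reduces A to a congruent diagonal form with pivots -2, 3/2, 0.
That gives 1 positive, 1 negative, 1 zero pivots.

(1, 1)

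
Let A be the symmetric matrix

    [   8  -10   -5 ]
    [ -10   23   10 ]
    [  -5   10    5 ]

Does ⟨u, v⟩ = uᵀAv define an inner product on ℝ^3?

yes

Leading principal minors: Δ_1 = 8, Δ_2 = 84, Δ_3 = 45.
All leading principal minors are positive, so by Sylvester's criterion Q is positive definite.
⟨·,·⟩ is an inner product exactly when A is positive definite.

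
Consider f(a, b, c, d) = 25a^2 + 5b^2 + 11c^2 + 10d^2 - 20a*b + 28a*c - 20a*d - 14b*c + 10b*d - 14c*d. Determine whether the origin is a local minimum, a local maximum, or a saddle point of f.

local minimum

The Hessian at the origin is H = [[50, -20, 28, -20], [-20, 10, -14, 10], [28, -14, 22, -14], [-20, 10, -14, 20]].
Applying the same elementary operations to the rows and columns of H produces a congruent diagonal matrix with entries 50, 2, 12/5, 10.
That gives 4 positive pivots.
H is positive definite, so the origin is a strict local minimum.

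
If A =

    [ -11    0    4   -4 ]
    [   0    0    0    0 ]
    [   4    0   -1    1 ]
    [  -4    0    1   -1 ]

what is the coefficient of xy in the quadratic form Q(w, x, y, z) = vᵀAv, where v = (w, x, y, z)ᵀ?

The coefficient of xy is A[2,3] + A[3,2] = 2·0 = 0.

0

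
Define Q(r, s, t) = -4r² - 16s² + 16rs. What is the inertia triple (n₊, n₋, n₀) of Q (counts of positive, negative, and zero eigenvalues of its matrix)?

(0, 1, 2)

The symmetric matrix is A = [[-4, 8, 0], [8, -16, 0], [0, 0, 0]].
Row-reducing A symmetrically gives the diagonal entries -4, 0, 0.
Counting signs: 1 negative, 2 zero.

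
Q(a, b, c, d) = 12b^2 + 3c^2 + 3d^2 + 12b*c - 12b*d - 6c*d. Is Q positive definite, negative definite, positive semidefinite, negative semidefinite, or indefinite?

positive semidefinite

Write A = [[0, 0, 0, 0], [0, 12, 6, -6], [0, 6, 3, -3], [0, -6, -3, 3]].
Congruent diagonalization of A (simultaneous row and column reduction) yields pivots 0, 12, 0, 0.
So there are 1 positive, 3 zero pivots.
Hence Q is positive semidefinite.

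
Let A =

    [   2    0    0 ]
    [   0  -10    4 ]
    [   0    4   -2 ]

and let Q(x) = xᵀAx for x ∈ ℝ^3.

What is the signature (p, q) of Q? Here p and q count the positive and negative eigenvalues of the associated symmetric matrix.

Applying the same elementary operations to the rows and columns of A produces a congruent diagonal matrix with entries 2, -10, -2/5.
Counting signs: 1 positive, 2 negative.

(1, 2)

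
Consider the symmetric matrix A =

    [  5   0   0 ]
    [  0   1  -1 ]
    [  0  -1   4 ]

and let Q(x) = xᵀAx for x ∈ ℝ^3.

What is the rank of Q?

Congruent diagonalization of A (simultaneous row and column reduction) yields pivots 5, 1, 3.
That gives 3 positive pivots.
The rank is the number of nonzero pivots: 3.

3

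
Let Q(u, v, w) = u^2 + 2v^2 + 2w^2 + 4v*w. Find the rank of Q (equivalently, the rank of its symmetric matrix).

2

Write A = [[1, 0, 0], [0, 2, 2], [0, 2, 2]].
Symmetric row and column elimination reduces A to a congruent diagonal form with pivots 1, 2, 0.
So there are 2 positive, 1 zero pivots.
The rank is the number of nonzero pivots: 2.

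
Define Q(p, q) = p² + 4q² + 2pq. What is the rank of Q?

Write A = [[1, 1], [1, 4]].
Congruent diagonalization of A (simultaneous row and column reduction) yields pivots 1, 3.
That gives 2 positive pivots.
The rank is the number of nonzero pivots: 2.

2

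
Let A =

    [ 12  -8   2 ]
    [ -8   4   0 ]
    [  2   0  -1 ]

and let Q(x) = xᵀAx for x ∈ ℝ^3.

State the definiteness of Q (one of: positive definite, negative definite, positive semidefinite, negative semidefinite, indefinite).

Row-reducing A symmetrically gives the diagonal entries 12, -4/3, 0.
Counting signs: 1 positive, 1 negative, 1 zero.
Hence Q is indefinite.

indefinite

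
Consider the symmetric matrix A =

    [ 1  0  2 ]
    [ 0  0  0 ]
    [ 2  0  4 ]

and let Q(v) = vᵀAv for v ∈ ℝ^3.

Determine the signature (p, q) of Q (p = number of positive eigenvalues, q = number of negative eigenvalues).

(1, 0)

Applying the same elementary operations to the rows and columns of A produces a congruent diagonal matrix with entries 1, 0, 0.
Counting signs: 1 positive, 2 zero.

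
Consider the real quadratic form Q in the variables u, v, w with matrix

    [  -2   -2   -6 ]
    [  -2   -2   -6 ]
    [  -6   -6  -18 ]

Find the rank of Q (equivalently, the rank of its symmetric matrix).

Applying the same elementary operations to the rows and columns of A produces a congruent diagonal matrix with entries -2, 0, 0.
So there are 1 negative, 2 zero pivots.
The rank is the number of nonzero pivots: 1.

1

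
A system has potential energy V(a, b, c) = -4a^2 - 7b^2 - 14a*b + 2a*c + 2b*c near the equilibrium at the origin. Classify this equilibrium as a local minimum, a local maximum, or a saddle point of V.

The Hessian at the origin is H = [[-8, -14, 2], [-14, -14, 2], [2, 2, 0]].
Applying the same elementary operations to the rows and columns of H produces a congruent diagonal matrix with entries -8, 21/2, 2/7.
That gives 2 positive, 1 negative pivots.
H is indefinite, so the origin is a saddle point.

saddle point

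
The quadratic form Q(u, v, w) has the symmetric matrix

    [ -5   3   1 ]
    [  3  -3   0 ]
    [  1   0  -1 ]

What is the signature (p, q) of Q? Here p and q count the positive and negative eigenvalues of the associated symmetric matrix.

Row-reducing A symmetrically gives the diagonal entries -5, -6/5, -1/2.
That gives 3 negative pivots.

(0, 3)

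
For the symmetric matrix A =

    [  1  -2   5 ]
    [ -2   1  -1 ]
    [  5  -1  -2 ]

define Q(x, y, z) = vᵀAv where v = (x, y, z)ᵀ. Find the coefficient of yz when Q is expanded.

-2

The coefficient of yz is A[2,3] + A[3,2] = 2·(-1) = -2.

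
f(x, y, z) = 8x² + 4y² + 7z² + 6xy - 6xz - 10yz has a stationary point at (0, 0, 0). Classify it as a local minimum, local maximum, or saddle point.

local minimum

The Hessian at the origin is H = [[16, 6, -6], [6, 8, -10], [-6, -10, 14]].
Row-reducing H symmetrically gives the diagonal entries 16, 23/4, 30/23.
Counting signs: 3 positive.
H is positive definite, so the origin is a strict local minimum.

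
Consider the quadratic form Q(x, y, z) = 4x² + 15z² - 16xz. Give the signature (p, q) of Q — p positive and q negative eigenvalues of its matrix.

The associated matrix is A = [[4, 0, -8], [0, 0, 0], [-8, 0, 15]].
Row-reducing A symmetrically gives the diagonal entries 4, 0, -1.
That gives 1 positive, 1 negative, 1 zero pivots.

(1, 1)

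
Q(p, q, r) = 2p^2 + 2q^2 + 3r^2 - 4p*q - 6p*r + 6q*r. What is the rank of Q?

The symmetric matrix is A = [[2, -2, -3], [-2, 2, 3], [-3, 3, 3]].
Row-reducing A symmetrically gives the diagonal entries 2, 0, -3/2.
That gives 1 positive, 1 negative, 1 zero pivots.
The rank is the number of nonzero pivots: 2.

2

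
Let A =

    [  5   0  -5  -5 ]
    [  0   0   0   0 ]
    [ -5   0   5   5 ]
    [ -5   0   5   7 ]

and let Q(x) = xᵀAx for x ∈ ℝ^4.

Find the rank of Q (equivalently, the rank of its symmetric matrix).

2

Congruent diagonalization of A (simultaneous row and column reduction) yields pivots 5, 0, 0, 2.
That gives 2 positive, 2 zero pivots.
The rank is the number of nonzero pivots: 2.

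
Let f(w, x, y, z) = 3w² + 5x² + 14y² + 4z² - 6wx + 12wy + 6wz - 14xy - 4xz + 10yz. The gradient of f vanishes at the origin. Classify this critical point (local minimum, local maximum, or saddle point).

The Hessian at the origin is H = [[6, -6, 12, 6], [-6, 10, -14, -4], [12, -14, 28, 10], [6, -4, 10, 8]].
Symmetric row and column elimination reduces H to a congruent diagonal form with pivots 6, 4, 3, 2/3.
That gives 4 positive pivots.
H is positive definite, so the origin is a strict local minimum.

local minimum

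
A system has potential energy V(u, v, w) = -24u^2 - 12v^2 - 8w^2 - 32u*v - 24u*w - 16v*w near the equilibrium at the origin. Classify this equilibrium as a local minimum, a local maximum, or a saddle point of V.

local maximum

The Hessian at the origin is H = [[-48, -32, -24], [-32, -24, -16], [-24, -16, -16]].
An LDLᵀ factorisation of H has diagonal entries -48, -8/3, -4.
Counting signs: 3 negative.
H is negative definite, so the origin is a strict local maximum.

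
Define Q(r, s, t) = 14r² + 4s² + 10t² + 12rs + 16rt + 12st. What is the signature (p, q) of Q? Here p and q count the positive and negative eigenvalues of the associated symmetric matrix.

Write A = [[14, 6, 8], [6, 4, 6], [8, 6, 10]].
Row-reducing A symmetrically gives the diagonal entries 14, 10/7, 4/5.
That gives 3 positive pivots.

(3, 0)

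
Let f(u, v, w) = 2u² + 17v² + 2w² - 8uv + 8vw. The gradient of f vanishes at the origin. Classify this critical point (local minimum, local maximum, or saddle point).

local minimum

The Hessian at the origin is H = [[4, -8, 0], [-8, 34, 8], [0, 8, 4]].
Symmetric row and column elimination reduces H to a congruent diagonal form with pivots 4, 18, 4/9.
That gives 3 positive pivots.
H is positive definite, so the origin is a strict local minimum.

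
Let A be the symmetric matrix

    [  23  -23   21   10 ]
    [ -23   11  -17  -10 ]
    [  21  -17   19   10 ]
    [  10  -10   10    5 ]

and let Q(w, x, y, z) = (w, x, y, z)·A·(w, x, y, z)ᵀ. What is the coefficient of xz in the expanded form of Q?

The coefficient of xz is A[2,4] + A[4,2] = 2·(-10) = -20.

-20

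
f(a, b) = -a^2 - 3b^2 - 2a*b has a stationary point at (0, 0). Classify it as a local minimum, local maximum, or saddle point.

The Hessian at the origin is H = [[-2, -2], [-2, -6]].
det H = -2·-6 − (-2)² = 8 > 0 and H[1,1] = -2 < 0, so H is negative definite.
Therefore the origin is a local maximum.

local maximum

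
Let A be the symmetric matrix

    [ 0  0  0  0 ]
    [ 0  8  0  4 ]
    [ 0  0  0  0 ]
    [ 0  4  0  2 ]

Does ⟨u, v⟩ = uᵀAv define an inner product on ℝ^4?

Applying the same elementary operations to the rows and columns of A produces a congruent diagonal matrix with entries 0, 8, 0, 0.
That gives 1 positive, 3 zero pivots.
Hence Q is positive semidefinite.
⟨·,·⟩ is an inner product exactly when A is positive definite.

no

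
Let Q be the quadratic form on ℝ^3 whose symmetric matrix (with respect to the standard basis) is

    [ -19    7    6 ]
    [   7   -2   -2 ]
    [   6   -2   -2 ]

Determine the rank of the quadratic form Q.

An LDLᵀ factorisation of A has diagonal entries -19, 11/19, -2/11.
That gives 1 positive, 2 negative pivots.
The rank is the number of nonzero pivots: 3.

3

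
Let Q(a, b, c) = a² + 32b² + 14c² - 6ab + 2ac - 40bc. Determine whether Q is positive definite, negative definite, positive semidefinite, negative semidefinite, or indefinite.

positive definite

The symmetric matrix of Q is A = [[1, -3, 1], [-3, 32, -20], [1, -20, 14]].
Leading principal minors: Δ_1 = 1, Δ_2 = 23, Δ_3 = 10.
All leading principal minors are positive, so by Sylvester's criterion Q is positive definite.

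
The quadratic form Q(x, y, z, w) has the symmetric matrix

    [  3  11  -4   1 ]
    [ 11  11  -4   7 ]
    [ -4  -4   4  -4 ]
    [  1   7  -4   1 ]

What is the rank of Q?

4

An LDLᵀ factorisation of A has diagonal entries 3, -88/3, 28/11, 3/14.
So there are 3 positive, 1 negative pivots.
The rank is the number of nonzero pivots: 4.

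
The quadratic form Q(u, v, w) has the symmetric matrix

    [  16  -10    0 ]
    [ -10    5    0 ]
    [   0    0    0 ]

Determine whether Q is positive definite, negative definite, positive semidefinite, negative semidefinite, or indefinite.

Applying the same elementary operations to the rows and columns of A produces a congruent diagonal matrix with entries 16, -5/4, 0.
So there are 1 positive, 1 negative, 1 zero pivots.
Hence Q is indefinite.

indefinite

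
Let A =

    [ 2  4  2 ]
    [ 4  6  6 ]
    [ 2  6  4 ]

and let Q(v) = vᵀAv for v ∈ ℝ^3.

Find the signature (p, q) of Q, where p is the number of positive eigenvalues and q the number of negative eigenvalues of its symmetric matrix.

(2, 1)

Symmetric row and column elimination reduces A to a congruent diagonal form with pivots 2, -2, 4.
Counting signs: 2 positive, 1 negative.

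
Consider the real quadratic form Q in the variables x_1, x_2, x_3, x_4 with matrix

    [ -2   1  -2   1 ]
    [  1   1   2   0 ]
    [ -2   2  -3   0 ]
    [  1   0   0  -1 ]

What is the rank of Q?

4

Symmetric row and column elimination reduces A to a congruent diagonal form with pivots -2, 3/2, -5/3, 2/5.
That gives 2 positive, 2 negative pivots.
The rank is the number of nonzero pivots: 4.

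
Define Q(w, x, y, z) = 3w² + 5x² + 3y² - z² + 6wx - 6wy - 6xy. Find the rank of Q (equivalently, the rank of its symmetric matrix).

3

The associated matrix is A = [[3, 3, -3, 0], [3, 5, -3, 0], [-3, -3, 3, 0], [0, 0, 0, -1]].
Row-reducing A symmetrically gives the diagonal entries 3, 2, 0, -1.
So there are 2 positive, 1 negative, 1 zero pivots.
The rank is the number of nonzero pivots: 3.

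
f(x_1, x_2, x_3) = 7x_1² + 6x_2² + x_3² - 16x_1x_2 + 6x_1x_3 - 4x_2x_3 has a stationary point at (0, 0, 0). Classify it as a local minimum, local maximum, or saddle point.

saddle point

The Hessian at the origin is H = [[14, -16, 6], [-16, 12, -4], [6, -4, 2]].
Congruent diagonalization of H (simultaneous row and column reduction) yields pivots 14, -44/7, 8/11.
Counting signs: 2 positive, 1 negative.
H is indefinite, so the origin is a saddle point.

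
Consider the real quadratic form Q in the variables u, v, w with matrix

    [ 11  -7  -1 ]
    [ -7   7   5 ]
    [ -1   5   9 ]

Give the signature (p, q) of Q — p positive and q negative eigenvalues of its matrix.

Row-reducing A symmetrically gives the diagonal entries 11, 28/11, 10/7.
That gives 3 positive pivots.

(3, 0)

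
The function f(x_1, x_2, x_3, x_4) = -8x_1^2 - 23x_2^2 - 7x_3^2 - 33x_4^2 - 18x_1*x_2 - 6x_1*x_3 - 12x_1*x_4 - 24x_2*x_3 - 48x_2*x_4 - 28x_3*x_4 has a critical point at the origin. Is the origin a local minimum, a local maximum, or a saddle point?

local maximum

The Hessian at the origin is H = [[-16, -18, -6, -12], [-18, -46, -24, -48], [-6, -24, -14, -28], [-12, -48, -28, -66]].
Applying the same elementary operations to the rows and columns of H produces a congruent diagonal matrix with entries -16, -103/4, -20/103, -10.
That gives 4 negative pivots.
H is negative definite, so the origin is a strict local maximum.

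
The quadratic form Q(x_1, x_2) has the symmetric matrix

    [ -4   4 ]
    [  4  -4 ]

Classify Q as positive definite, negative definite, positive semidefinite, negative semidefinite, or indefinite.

Congruent diagonalization of A (simultaneous row and column reduction) yields pivots -4, 0.
Counting signs: 1 negative, 1 zero.
Hence Q is negative semidefinite.

negative semidefinite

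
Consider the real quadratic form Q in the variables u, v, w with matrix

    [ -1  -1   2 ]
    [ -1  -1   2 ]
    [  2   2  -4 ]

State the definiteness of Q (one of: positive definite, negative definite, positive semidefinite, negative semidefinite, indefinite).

Row-reducing A symmetrically gives the diagonal entries -1, 0, 0.
So there are 1 negative, 2 zero pivots.
Hence Q is negative semidefinite.

negative semidefinite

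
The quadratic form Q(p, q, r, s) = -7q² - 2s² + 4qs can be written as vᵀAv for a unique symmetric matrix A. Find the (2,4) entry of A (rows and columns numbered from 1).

The coefficient of q·s in Q is 4. For a symmetric A this equals A[2,4] + A[4,2] = 2·A[2,4].
So A[2,4] = 4/2 = 2.

2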